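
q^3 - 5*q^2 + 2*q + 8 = (q - 4)*(q - 2)*(q + 1)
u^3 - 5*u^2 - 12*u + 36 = (u - 6)*(u - 2)*(u + 3)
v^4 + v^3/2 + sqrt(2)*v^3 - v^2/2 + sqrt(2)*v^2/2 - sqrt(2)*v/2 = v*(v - 1/2)*(v + 1)*(v + sqrt(2))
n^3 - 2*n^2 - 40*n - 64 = (n - 8)*(n + 2)*(n + 4)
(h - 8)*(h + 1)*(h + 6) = h^3 - h^2 - 50*h - 48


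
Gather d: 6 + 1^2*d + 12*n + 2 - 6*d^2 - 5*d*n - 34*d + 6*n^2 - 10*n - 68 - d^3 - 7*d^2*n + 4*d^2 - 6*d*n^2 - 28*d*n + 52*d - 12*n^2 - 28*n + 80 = -d^3 + d^2*(-7*n - 2) + d*(-6*n^2 - 33*n + 19) - 6*n^2 - 26*n + 20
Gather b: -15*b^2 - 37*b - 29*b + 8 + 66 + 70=-15*b^2 - 66*b + 144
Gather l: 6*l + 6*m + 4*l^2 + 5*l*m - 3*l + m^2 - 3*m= 4*l^2 + l*(5*m + 3) + m^2 + 3*m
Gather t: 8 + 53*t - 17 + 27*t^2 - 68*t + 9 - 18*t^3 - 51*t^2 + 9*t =-18*t^3 - 24*t^2 - 6*t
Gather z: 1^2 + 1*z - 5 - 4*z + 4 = -3*z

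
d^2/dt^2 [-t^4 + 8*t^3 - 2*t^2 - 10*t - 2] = -12*t^2 + 48*t - 4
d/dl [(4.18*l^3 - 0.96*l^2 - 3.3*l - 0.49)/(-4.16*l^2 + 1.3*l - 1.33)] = (-17.3888*l^4 + 10.868*l^3 - 31.6542*l^2 - 1.5232*l + 5.026)/(17.3056*l^4 - 10.816*l^3 + 12.7556*l^2 - 3.458*l + 1.7689)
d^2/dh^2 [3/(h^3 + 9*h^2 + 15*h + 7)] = 36*(h^2 + 10*h + 27)/(h^7 + 25*h^6 + 237*h^5 + 1061*h^4 + 2339*h^3 + 2667*h^2 + 1519*h + 343)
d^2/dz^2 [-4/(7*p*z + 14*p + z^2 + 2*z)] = 8*(7*p*z + 14*p + z^2 + 2*z - (7*p + 2*z + 2)^2)/(7*p*z + 14*p + z^2 + 2*z)^3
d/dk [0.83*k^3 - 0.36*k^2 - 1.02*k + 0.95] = 2.49*k^2 - 0.72*k - 1.02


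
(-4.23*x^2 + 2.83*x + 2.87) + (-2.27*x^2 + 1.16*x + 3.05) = -6.5*x^2 + 3.99*x + 5.92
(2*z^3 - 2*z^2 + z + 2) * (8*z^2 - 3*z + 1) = 16*z^5 - 22*z^4 + 16*z^3 + 11*z^2 - 5*z + 2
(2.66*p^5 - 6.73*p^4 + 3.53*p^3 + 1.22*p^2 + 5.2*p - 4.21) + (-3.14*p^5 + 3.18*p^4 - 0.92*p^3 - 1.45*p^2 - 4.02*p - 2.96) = -0.48*p^5 - 3.55*p^4 + 2.61*p^3 - 0.23*p^2 + 1.18*p - 7.17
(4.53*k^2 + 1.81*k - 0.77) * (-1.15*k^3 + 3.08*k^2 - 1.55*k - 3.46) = -5.2095*k^5 + 11.8709*k^4 - 0.5612*k^3 - 20.8509*k^2 - 5.0691*k + 2.6642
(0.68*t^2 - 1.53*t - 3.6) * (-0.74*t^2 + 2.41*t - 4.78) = -0.5032*t^4 + 2.771*t^3 - 4.2737*t^2 - 1.3626*t + 17.208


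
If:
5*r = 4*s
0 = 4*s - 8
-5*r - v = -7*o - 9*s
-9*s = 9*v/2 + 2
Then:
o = -130/63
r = 8/5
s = 2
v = -40/9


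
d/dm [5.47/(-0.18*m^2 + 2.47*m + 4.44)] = (1.9692*m - 13.5109)/(-0.18*m^2 + 2.47*m + 4.44)^2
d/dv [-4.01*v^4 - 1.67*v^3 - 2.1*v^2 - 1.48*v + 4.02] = -16.04*v^3 - 5.01*v^2 - 4.2*v - 1.48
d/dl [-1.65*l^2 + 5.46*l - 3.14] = 5.46 - 3.3*l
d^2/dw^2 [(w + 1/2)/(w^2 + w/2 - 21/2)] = 2*((2*w + 1)*(4*w + 1)^2 - 4*(3*w + 1)*(2*w^2 + w - 21))/(2*w^2 + w - 21)^3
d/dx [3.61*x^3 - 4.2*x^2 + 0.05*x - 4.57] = 10.83*x^2 - 8.4*x + 0.05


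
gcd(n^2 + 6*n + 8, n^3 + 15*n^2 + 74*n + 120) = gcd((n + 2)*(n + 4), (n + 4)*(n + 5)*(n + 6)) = n + 4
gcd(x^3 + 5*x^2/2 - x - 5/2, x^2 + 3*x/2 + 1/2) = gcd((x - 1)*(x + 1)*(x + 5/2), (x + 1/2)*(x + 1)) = x + 1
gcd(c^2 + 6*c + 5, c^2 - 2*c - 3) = c + 1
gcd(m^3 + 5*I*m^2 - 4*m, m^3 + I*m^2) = m^2 + I*m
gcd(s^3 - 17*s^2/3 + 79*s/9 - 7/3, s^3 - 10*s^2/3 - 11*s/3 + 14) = s^2 - 16*s/3 + 7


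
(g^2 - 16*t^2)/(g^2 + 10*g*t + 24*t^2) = (g - 4*t)/(g + 6*t)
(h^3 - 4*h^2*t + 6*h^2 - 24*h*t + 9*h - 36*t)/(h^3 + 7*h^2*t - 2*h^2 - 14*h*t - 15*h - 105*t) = (h^2 - 4*h*t + 3*h - 12*t)/(h^2 + 7*h*t - 5*h - 35*t)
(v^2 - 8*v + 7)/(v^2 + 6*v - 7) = (v - 7)/(v + 7)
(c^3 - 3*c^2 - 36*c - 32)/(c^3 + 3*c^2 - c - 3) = (c^2 - 4*c - 32)/(c^2 + 2*c - 3)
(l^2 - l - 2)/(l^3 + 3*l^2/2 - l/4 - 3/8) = 8*(l^2 - l - 2)/(8*l^3 + 12*l^2 - 2*l - 3)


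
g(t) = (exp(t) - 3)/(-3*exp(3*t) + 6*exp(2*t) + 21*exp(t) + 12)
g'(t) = (exp(t) - 3)*(9*exp(3*t) - 12*exp(2*t) - 21*exp(t))/(-3*exp(3*t) + 6*exp(2*t) + 21*exp(t) + 12)^2 + exp(t)/(-3*exp(3*t) + 6*exp(2*t) + 21*exp(t) + 12)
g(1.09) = -0.00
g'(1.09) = 0.06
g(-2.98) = -0.23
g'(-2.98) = 0.02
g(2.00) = -0.01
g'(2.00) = 0.01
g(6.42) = -0.00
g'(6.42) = 0.00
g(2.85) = -0.00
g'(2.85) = 0.00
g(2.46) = -0.00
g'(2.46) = 0.00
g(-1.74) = -0.18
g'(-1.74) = 0.06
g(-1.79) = -0.18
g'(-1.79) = 0.05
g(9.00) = 0.00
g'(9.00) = 0.00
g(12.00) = 0.00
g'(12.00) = 0.00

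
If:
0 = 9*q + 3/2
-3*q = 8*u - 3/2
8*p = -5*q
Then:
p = 5/48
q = -1/6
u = 1/4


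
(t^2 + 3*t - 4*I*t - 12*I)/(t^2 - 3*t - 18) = (t - 4*I)/(t - 6)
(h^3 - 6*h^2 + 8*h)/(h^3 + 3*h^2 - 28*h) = (h - 2)/(h + 7)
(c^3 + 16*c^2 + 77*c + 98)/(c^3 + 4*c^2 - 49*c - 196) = (c^2 + 9*c + 14)/(c^2 - 3*c - 28)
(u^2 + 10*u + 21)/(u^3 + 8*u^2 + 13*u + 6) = (u^2 + 10*u + 21)/(u^3 + 8*u^2 + 13*u + 6)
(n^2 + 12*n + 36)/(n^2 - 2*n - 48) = (n + 6)/(n - 8)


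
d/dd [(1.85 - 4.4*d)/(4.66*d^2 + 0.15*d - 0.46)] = (20.504*d^2 - 17.242*d + 1.7465)/(21.7156*d^4 + 1.398*d^3 - 4.2647*d^2 - 0.138*d + 0.2116)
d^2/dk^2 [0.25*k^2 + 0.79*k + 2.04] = 0.500000000000000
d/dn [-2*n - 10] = -2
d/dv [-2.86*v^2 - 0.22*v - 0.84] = -5.72*v - 0.22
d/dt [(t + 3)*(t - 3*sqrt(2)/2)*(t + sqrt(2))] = 3*t^2 - sqrt(2)*t + 6*t - 3 - 3*sqrt(2)/2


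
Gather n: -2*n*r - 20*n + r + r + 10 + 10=n*(-2*r - 20) + 2*r + 20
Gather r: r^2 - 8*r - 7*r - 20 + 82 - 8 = r^2 - 15*r + 54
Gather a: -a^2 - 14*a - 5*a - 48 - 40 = -a^2 - 19*a - 88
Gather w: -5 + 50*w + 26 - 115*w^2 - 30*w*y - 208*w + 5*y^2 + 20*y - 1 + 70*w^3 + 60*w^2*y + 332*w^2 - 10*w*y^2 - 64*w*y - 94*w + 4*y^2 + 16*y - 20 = 70*w^3 + w^2*(60*y + 217) + w*(-10*y^2 - 94*y - 252) + 9*y^2 + 36*y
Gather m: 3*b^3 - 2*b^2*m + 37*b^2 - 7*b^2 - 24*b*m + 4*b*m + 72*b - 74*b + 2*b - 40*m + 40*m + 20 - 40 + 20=3*b^3 + 30*b^2 + m*(-2*b^2 - 20*b)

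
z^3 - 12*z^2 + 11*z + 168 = (z - 8)*(z - 7)*(z + 3)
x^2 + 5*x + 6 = (x + 2)*(x + 3)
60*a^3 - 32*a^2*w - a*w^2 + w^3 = (-5*a + w)*(-2*a + w)*(6*a + w)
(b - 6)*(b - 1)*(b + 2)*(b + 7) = b^4 + 2*b^3 - 43*b^2 - 44*b + 84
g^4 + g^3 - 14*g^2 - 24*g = g*(g - 4)*(g + 2)*(g + 3)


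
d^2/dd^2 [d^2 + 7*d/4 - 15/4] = 2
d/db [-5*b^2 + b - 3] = 1 - 10*b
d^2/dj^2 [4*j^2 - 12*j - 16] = 8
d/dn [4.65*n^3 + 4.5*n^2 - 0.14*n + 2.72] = 13.95*n^2 + 9.0*n - 0.14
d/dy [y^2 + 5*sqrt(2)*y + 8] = 2*y + 5*sqrt(2)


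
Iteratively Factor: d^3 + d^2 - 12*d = (d + 4)*(d^2 - 3*d) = (d - 3)*(d + 4)*(d)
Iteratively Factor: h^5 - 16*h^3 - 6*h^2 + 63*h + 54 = (h + 1)*(h^4 - h^3 - 15*h^2 + 9*h + 54) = (h + 1)*(h + 3)*(h^3 - 4*h^2 - 3*h + 18) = (h - 3)*(h + 1)*(h + 3)*(h^2 - h - 6) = (h - 3)^2*(h + 1)*(h + 3)*(h + 2)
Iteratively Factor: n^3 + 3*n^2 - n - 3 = (n - 1)*(n^2 + 4*n + 3) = (n - 1)*(n + 3)*(n + 1)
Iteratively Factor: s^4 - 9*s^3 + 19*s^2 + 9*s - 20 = (s + 1)*(s^3 - 10*s^2 + 29*s - 20) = (s - 1)*(s + 1)*(s^2 - 9*s + 20) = (s - 4)*(s - 1)*(s + 1)*(s - 5)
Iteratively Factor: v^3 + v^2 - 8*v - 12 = (v + 2)*(v^2 - v - 6) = (v - 3)*(v + 2)*(v + 2)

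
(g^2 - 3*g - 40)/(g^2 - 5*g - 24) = (g + 5)/(g + 3)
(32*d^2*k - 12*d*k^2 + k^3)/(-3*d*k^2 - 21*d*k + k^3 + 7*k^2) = (-32*d^2 + 12*d*k - k^2)/(3*d*k + 21*d - k^2 - 7*k)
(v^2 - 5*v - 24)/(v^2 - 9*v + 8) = (v + 3)/(v - 1)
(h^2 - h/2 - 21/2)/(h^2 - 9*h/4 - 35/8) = 4*(h + 3)/(4*h + 5)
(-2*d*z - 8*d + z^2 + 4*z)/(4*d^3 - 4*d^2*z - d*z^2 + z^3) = (z + 4)/(-2*d^2 + d*z + z^2)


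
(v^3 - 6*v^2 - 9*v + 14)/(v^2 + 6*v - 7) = (v^2 - 5*v - 14)/(v + 7)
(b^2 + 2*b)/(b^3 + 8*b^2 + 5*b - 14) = b/(b^2 + 6*b - 7)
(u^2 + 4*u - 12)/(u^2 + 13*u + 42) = (u - 2)/(u + 7)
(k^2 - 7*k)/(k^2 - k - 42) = k/(k + 6)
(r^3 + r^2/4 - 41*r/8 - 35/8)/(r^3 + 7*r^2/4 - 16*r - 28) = (2*r^2 - 3*r - 5)/(2*(r^2 - 16))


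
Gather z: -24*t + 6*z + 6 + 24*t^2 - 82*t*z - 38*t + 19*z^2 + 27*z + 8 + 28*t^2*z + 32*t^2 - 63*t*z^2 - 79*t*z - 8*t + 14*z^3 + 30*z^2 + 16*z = 56*t^2 - 70*t + 14*z^3 + z^2*(49 - 63*t) + z*(28*t^2 - 161*t + 49) + 14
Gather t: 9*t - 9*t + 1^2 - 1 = 0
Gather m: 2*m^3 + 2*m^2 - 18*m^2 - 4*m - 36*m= 2*m^3 - 16*m^2 - 40*m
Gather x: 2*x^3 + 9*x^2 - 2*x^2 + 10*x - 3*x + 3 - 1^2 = 2*x^3 + 7*x^2 + 7*x + 2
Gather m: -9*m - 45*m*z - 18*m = m*(-45*z - 27)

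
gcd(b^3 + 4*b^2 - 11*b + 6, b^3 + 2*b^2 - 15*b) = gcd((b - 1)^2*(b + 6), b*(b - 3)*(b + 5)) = 1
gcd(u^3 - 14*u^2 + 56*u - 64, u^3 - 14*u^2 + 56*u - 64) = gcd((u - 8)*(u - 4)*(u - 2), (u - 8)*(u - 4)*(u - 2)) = u^3 - 14*u^2 + 56*u - 64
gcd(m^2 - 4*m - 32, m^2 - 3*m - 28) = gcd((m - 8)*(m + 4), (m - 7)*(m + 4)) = m + 4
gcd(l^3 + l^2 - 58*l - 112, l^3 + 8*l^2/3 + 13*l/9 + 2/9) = l + 2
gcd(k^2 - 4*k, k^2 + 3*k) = k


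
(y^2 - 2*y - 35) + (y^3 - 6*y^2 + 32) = y^3 - 5*y^2 - 2*y - 3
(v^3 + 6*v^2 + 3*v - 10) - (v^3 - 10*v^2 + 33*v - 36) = 16*v^2 - 30*v + 26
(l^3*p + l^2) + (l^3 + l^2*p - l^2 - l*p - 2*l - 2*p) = l^3*p + l^3 + l^2*p - l*p - 2*l - 2*p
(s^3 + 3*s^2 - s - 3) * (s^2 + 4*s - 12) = s^5 + 7*s^4 - s^3 - 43*s^2 + 36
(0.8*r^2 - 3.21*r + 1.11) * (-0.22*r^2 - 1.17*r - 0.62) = -0.176*r^4 - 0.2298*r^3 + 3.0155*r^2 + 0.6915*r - 0.6882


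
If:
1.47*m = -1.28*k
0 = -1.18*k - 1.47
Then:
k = -1.25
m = 1.08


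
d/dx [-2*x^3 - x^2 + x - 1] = -6*x^2 - 2*x + 1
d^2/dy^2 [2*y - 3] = 0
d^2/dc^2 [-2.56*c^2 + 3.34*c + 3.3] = -5.12000000000000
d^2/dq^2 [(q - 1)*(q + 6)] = 2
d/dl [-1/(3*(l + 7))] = 1/(3*(l + 7)^2)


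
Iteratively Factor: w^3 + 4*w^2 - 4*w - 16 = (w - 2)*(w^2 + 6*w + 8) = (w - 2)*(w + 4)*(w + 2)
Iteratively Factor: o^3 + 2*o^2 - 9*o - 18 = (o - 3)*(o^2 + 5*o + 6) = (o - 3)*(o + 2)*(o + 3)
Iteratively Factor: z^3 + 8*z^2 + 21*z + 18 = (z + 2)*(z^2 + 6*z + 9) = (z + 2)*(z + 3)*(z + 3)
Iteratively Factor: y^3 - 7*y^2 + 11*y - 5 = (y - 5)*(y^2 - 2*y + 1) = (y - 5)*(y - 1)*(y - 1)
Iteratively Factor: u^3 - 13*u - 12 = (u - 4)*(u^2 + 4*u + 3) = (u - 4)*(u + 1)*(u + 3)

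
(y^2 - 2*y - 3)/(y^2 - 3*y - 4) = (y - 3)/(y - 4)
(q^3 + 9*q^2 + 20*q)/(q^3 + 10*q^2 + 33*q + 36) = q*(q + 5)/(q^2 + 6*q + 9)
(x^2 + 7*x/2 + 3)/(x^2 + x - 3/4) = 2*(x + 2)/(2*x - 1)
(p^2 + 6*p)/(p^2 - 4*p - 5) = p*(p + 6)/(p^2 - 4*p - 5)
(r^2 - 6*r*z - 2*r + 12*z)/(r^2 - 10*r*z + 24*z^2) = (2 - r)/(-r + 4*z)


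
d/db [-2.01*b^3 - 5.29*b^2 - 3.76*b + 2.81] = -6.03*b^2 - 10.58*b - 3.76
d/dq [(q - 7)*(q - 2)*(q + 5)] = 3*q^2 - 8*q - 31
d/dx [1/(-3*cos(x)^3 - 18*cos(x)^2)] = -(cos(x) + 4)*sin(x)/((cos(x) + 6)^2*cos(x)^3)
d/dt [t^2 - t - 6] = 2*t - 1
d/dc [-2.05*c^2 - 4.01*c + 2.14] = -4.1*c - 4.01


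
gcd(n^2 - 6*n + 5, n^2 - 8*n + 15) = n - 5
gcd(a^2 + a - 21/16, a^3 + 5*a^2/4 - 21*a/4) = 1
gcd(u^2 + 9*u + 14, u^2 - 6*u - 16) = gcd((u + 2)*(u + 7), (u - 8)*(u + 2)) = u + 2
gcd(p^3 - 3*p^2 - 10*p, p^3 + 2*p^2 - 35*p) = p^2 - 5*p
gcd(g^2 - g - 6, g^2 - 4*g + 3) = g - 3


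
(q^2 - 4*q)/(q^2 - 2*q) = (q - 4)/(q - 2)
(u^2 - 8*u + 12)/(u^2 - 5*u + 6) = (u - 6)/(u - 3)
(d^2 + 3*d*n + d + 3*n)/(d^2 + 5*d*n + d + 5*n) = (d + 3*n)/(d + 5*n)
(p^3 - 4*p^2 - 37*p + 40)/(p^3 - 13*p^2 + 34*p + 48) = (p^2 + 4*p - 5)/(p^2 - 5*p - 6)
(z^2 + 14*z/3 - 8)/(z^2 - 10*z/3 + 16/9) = 3*(3*z^2 + 14*z - 24)/(9*z^2 - 30*z + 16)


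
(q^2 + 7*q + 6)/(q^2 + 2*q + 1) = (q + 6)/(q + 1)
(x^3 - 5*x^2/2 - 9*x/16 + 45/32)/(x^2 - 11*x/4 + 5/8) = (16*x^2 - 9)/(4*(4*x - 1))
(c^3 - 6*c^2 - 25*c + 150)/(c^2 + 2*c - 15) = (c^2 - 11*c + 30)/(c - 3)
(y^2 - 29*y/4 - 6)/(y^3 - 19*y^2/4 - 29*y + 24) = (4*y + 3)/(4*y^2 + 13*y - 12)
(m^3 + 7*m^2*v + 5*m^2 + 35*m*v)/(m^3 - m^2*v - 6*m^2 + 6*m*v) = (m^2 + 7*m*v + 5*m + 35*v)/(m^2 - m*v - 6*m + 6*v)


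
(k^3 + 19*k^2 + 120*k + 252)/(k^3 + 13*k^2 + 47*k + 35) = (k^2 + 12*k + 36)/(k^2 + 6*k + 5)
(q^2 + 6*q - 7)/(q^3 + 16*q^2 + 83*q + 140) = (q - 1)/(q^2 + 9*q + 20)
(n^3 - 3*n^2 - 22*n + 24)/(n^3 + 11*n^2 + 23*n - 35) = (n^2 - 2*n - 24)/(n^2 + 12*n + 35)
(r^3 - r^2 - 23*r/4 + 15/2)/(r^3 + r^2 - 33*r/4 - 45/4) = (2*r^2 - 7*r + 6)/(2*r^2 - 3*r - 9)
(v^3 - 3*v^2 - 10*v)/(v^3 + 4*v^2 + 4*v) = (v - 5)/(v + 2)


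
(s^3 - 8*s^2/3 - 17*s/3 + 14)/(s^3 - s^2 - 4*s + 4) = (s^2 - 2*s/3 - 7)/(s^2 + s - 2)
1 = 1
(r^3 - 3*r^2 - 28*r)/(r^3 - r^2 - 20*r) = (r - 7)/(r - 5)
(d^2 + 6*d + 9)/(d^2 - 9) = (d + 3)/(d - 3)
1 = 1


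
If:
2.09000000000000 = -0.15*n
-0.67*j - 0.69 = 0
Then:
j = -1.03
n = -13.93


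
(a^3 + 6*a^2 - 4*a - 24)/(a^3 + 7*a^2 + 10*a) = (a^2 + 4*a - 12)/(a*(a + 5))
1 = 1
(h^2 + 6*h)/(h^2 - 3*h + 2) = h*(h + 6)/(h^2 - 3*h + 2)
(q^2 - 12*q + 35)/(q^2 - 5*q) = (q - 7)/q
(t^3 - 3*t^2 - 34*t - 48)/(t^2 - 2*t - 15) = (t^2 - 6*t - 16)/(t - 5)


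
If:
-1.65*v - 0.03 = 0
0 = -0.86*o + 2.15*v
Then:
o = -0.05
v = -0.02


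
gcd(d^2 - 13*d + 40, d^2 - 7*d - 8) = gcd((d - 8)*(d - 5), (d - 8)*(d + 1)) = d - 8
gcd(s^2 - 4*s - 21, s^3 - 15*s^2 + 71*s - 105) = s - 7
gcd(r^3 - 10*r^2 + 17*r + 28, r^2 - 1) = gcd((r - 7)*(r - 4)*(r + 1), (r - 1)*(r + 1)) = r + 1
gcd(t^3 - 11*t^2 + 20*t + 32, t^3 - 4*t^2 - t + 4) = t^2 - 3*t - 4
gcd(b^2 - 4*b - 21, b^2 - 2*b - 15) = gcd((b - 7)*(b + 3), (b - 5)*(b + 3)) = b + 3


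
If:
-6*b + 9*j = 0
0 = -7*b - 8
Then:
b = -8/7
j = -16/21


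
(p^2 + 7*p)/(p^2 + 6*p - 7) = p/(p - 1)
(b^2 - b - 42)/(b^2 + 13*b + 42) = (b - 7)/(b + 7)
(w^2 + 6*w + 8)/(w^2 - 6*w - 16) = (w + 4)/(w - 8)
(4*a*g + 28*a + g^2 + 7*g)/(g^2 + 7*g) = (4*a + g)/g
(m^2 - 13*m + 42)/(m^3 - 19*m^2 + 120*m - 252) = 1/(m - 6)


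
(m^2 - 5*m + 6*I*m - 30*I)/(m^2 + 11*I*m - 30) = (m - 5)/(m + 5*I)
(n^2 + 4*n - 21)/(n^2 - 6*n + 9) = (n + 7)/(n - 3)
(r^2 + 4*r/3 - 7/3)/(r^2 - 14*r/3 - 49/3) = (r - 1)/(r - 7)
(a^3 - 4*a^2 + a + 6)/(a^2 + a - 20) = (a^3 - 4*a^2 + a + 6)/(a^2 + a - 20)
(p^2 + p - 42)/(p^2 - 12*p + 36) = (p + 7)/(p - 6)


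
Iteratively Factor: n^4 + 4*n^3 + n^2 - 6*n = (n)*(n^3 + 4*n^2 + n - 6) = n*(n - 1)*(n^2 + 5*n + 6) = n*(n - 1)*(n + 2)*(n + 3)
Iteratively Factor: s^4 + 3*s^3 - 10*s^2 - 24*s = (s + 4)*(s^3 - s^2 - 6*s) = (s - 3)*(s + 4)*(s^2 + 2*s) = s*(s - 3)*(s + 4)*(s + 2)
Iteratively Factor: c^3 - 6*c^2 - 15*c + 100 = (c - 5)*(c^2 - c - 20) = (c - 5)*(c + 4)*(c - 5)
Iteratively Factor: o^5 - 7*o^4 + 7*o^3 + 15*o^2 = (o)*(o^4 - 7*o^3 + 7*o^2 + 15*o) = o*(o - 3)*(o^3 - 4*o^2 - 5*o) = o^2*(o - 3)*(o^2 - 4*o - 5) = o^2*(o - 5)*(o - 3)*(o + 1)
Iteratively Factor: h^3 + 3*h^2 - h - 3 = (h - 1)*(h^2 + 4*h + 3) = (h - 1)*(h + 3)*(h + 1)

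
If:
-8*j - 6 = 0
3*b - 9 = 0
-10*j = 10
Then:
No Solution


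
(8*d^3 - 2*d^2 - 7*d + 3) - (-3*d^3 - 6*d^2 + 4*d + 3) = 11*d^3 + 4*d^2 - 11*d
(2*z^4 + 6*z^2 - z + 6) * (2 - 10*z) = -20*z^5 + 4*z^4 - 60*z^3 + 22*z^2 - 62*z + 12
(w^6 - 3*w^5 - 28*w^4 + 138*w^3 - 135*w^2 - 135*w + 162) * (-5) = -5*w^6 + 15*w^5 + 140*w^4 - 690*w^3 + 675*w^2 + 675*w - 810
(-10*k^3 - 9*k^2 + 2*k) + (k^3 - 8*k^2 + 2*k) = -9*k^3 - 17*k^2 + 4*k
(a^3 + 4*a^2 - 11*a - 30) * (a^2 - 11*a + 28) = a^5 - 7*a^4 - 27*a^3 + 203*a^2 + 22*a - 840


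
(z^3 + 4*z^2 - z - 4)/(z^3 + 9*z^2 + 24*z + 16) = (z - 1)/(z + 4)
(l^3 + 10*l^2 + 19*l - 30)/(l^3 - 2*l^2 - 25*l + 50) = (l^2 + 5*l - 6)/(l^2 - 7*l + 10)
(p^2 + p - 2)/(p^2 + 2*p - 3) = (p + 2)/(p + 3)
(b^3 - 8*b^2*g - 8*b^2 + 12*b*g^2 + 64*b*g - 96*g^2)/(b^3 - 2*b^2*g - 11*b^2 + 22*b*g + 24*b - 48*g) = (b - 6*g)/(b - 3)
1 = 1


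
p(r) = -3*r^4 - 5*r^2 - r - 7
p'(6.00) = -2653.00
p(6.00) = -4081.00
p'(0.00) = -1.00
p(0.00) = -7.00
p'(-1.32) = 39.80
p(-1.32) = -23.50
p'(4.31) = -1004.86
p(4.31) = -1139.40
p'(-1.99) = 113.47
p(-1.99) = -71.86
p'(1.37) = -45.56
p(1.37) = -28.32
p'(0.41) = -5.93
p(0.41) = -8.34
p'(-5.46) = 2006.86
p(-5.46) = -2816.79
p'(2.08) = -129.79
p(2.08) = -86.87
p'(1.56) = -62.16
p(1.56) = -38.50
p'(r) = -12*r^3 - 10*r - 1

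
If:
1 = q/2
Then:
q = 2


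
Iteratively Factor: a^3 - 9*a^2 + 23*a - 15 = (a - 1)*(a^2 - 8*a + 15) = (a - 5)*(a - 1)*(a - 3)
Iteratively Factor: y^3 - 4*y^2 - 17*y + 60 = (y + 4)*(y^2 - 8*y + 15) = (y - 5)*(y + 4)*(y - 3)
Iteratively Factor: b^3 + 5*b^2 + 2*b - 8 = (b + 4)*(b^2 + b - 2) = (b - 1)*(b + 4)*(b + 2)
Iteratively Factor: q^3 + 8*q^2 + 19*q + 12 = (q + 1)*(q^2 + 7*q + 12) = (q + 1)*(q + 3)*(q + 4)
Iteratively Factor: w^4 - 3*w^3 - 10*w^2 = (w)*(w^3 - 3*w^2 - 10*w) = w*(w + 2)*(w^2 - 5*w) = w^2*(w + 2)*(w - 5)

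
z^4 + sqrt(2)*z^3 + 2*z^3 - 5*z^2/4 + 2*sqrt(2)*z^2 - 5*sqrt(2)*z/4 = z*(z - 1/2)*(z + 5/2)*(z + sqrt(2))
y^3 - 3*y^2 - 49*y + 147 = (y - 7)*(y - 3)*(y + 7)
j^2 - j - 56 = (j - 8)*(j + 7)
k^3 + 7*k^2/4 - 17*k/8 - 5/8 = (k - 1)*(k + 1/4)*(k + 5/2)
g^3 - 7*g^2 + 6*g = g*(g - 6)*(g - 1)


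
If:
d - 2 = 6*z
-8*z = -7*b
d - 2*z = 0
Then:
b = -4/7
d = -1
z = -1/2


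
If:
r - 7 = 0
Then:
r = 7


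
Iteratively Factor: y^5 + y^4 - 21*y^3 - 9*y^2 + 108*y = (y + 4)*(y^4 - 3*y^3 - 9*y^2 + 27*y) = (y + 3)*(y + 4)*(y^3 - 6*y^2 + 9*y) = (y - 3)*(y + 3)*(y + 4)*(y^2 - 3*y) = (y - 3)^2*(y + 3)*(y + 4)*(y)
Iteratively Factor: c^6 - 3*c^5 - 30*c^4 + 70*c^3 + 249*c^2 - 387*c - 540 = (c - 3)*(c^5 - 30*c^3 - 20*c^2 + 189*c + 180) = (c - 5)*(c - 3)*(c^4 + 5*c^3 - 5*c^2 - 45*c - 36) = (c - 5)*(c - 3)*(c + 1)*(c^3 + 4*c^2 - 9*c - 36) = (c - 5)*(c - 3)*(c + 1)*(c + 3)*(c^2 + c - 12) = (c - 5)*(c - 3)^2*(c + 1)*(c + 3)*(c + 4)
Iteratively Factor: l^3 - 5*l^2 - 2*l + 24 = (l - 3)*(l^2 - 2*l - 8) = (l - 4)*(l - 3)*(l + 2)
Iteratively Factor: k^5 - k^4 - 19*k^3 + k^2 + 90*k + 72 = (k - 4)*(k^4 + 3*k^3 - 7*k^2 - 27*k - 18) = (k - 4)*(k + 3)*(k^3 - 7*k - 6) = (k - 4)*(k + 1)*(k + 3)*(k^2 - k - 6) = (k - 4)*(k - 3)*(k + 1)*(k + 3)*(k + 2)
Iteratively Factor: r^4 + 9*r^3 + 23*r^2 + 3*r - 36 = (r - 1)*(r^3 + 10*r^2 + 33*r + 36) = (r - 1)*(r + 3)*(r^2 + 7*r + 12) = (r - 1)*(r + 3)*(r + 4)*(r + 3)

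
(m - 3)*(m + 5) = m^2 + 2*m - 15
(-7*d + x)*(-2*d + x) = 14*d^2 - 9*d*x + x^2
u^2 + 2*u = u*(u + 2)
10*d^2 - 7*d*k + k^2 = (-5*d + k)*(-2*d + k)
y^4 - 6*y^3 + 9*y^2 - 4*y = y*(y - 4)*(y - 1)^2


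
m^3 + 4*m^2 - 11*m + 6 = (m - 1)^2*(m + 6)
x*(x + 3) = x^2 + 3*x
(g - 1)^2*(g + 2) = g^3 - 3*g + 2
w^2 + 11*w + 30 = (w + 5)*(w + 6)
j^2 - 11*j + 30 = (j - 6)*(j - 5)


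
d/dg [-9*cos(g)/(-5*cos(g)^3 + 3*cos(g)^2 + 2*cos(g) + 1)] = 144*(10*cos(g)^3 - 3*cos(g)^2 + 1)*sin(g)/(-7*cos(g) + 6*cos(2*g) - 5*cos(3*g) + 10)^2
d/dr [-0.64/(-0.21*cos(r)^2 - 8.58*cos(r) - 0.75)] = (0.2688*cos(r) + 5.4912)*sin(r)/(0.21*cos(r)^2 + 8.58*cos(r) + 0.75)^2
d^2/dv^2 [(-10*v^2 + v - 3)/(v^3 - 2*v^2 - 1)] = 2*(-10*v^6 + 3*v^5 - 24*v^4 - 18*v^3 + 30*v^2 - 15*v - 4)/(v^9 - 6*v^8 + 12*v^7 - 11*v^6 + 12*v^5 - 12*v^4 + 3*v^3 - 6*v^2 - 1)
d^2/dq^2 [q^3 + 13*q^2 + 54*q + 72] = 6*q + 26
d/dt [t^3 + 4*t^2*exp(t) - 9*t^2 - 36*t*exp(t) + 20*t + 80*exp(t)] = 4*t^2*exp(t) + 3*t^2 - 28*t*exp(t) - 18*t + 44*exp(t) + 20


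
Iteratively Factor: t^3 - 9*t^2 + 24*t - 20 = (t - 2)*(t^2 - 7*t + 10) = (t - 2)^2*(t - 5)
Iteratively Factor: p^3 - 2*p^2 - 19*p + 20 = (p - 5)*(p^2 + 3*p - 4) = (p - 5)*(p + 4)*(p - 1)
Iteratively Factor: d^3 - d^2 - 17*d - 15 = (d - 5)*(d^2 + 4*d + 3) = (d - 5)*(d + 1)*(d + 3)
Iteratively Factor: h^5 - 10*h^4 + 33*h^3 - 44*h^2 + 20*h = (h - 2)*(h^4 - 8*h^3 + 17*h^2 - 10*h) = (h - 5)*(h - 2)*(h^3 - 3*h^2 + 2*h) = (h - 5)*(h - 2)*(h - 1)*(h^2 - 2*h) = h*(h - 5)*(h - 2)*(h - 1)*(h - 2)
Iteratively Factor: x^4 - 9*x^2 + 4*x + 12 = (x + 1)*(x^3 - x^2 - 8*x + 12) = (x - 2)*(x + 1)*(x^2 + x - 6) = (x - 2)^2*(x + 1)*(x + 3)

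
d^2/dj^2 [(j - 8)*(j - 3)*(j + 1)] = 6*j - 20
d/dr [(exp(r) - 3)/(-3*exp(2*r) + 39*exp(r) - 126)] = ((exp(r) - 3)*(2*exp(r) - 13) - exp(2*r) + 13*exp(r) - 42)*exp(r)/(3*(exp(2*r) - 13*exp(r) + 42)^2)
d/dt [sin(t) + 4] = cos(t)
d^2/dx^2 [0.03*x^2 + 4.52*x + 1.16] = 0.0600000000000000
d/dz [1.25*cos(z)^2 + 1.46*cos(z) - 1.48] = -(2.5*cos(z) + 1.46)*sin(z)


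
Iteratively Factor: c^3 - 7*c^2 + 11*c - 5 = (c - 5)*(c^2 - 2*c + 1) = (c - 5)*(c - 1)*(c - 1)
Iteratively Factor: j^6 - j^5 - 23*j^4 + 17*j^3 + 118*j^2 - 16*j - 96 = (j + 1)*(j^5 - 2*j^4 - 21*j^3 + 38*j^2 + 80*j - 96) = (j - 4)*(j + 1)*(j^4 + 2*j^3 - 13*j^2 - 14*j + 24) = (j - 4)*(j + 1)*(j + 4)*(j^3 - 2*j^2 - 5*j + 6) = (j - 4)*(j + 1)*(j + 2)*(j + 4)*(j^2 - 4*j + 3) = (j - 4)*(j - 3)*(j + 1)*(j + 2)*(j + 4)*(j - 1)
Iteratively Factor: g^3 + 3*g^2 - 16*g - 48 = (g + 3)*(g^2 - 16) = (g - 4)*(g + 3)*(g + 4)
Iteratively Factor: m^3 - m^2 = (m)*(m^2 - m) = m^2*(m - 1)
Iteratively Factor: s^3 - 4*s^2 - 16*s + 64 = (s - 4)*(s^2 - 16) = (s - 4)^2*(s + 4)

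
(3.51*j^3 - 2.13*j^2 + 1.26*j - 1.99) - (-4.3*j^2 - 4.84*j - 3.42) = 3.51*j^3 + 2.17*j^2 + 6.1*j + 1.43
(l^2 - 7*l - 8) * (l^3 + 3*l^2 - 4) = l^5 - 4*l^4 - 29*l^3 - 28*l^2 + 28*l + 32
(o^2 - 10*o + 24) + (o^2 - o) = 2*o^2 - 11*o + 24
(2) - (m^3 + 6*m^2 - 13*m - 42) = -m^3 - 6*m^2 + 13*m + 44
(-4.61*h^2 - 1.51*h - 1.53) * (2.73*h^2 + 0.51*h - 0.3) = -12.5853*h^4 - 6.4734*h^3 - 3.564*h^2 - 0.3273*h + 0.459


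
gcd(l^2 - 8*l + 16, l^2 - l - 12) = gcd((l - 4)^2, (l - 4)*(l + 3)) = l - 4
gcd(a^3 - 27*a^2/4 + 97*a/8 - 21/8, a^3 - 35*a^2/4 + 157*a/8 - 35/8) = a^2 - 15*a/4 + 7/8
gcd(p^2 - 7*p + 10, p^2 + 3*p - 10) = p - 2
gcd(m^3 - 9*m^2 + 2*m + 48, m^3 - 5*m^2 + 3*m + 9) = m - 3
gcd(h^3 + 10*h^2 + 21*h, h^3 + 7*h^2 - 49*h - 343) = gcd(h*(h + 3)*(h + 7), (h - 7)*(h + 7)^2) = h + 7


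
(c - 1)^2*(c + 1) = c^3 - c^2 - c + 1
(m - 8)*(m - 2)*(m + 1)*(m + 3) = m^4 - 6*m^3 - 21*m^2 + 34*m + 48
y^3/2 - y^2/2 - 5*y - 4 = (y/2 + 1)*(y - 4)*(y + 1)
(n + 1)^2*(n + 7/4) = n^3 + 15*n^2/4 + 9*n/2 + 7/4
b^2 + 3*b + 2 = (b + 1)*(b + 2)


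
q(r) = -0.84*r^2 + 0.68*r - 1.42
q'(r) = 0.68 - 1.68*r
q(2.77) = -5.98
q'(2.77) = -3.97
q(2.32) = -4.36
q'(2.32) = -3.22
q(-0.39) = -1.81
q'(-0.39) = 1.34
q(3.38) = -8.72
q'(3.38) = -5.00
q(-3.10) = -11.60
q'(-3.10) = 5.89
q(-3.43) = -13.63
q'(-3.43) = 6.44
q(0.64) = -1.33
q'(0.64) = -0.40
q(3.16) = -7.66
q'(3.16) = -4.63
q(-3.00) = -11.02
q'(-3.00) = 5.72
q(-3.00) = -11.02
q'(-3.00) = 5.72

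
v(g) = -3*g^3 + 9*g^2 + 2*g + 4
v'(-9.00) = -889.00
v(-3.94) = 319.32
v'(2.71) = -15.32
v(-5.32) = 699.79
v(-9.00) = 2902.00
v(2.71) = 15.81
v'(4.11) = -76.05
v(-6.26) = 1080.11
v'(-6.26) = -463.37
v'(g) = -9*g^2 + 18*g + 2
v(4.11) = -44.03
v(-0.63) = 7.06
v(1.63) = 18.18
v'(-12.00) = -1510.00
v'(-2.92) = -127.30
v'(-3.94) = -208.63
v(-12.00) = 6460.00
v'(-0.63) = -12.91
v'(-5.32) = -348.48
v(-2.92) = 149.59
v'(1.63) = 7.43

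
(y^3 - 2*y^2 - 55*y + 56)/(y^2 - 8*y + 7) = (y^2 - y - 56)/(y - 7)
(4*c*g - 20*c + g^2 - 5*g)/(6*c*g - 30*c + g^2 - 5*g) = (4*c + g)/(6*c + g)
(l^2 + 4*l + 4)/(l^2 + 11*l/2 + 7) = 2*(l + 2)/(2*l + 7)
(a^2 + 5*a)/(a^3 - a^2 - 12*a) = (a + 5)/(a^2 - a - 12)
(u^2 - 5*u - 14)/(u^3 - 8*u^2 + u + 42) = 1/(u - 3)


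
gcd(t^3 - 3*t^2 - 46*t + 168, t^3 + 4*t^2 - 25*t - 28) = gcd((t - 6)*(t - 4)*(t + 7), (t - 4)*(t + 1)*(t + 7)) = t^2 + 3*t - 28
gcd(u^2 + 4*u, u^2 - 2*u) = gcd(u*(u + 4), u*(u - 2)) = u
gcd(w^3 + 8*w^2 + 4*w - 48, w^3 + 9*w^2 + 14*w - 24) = w^2 + 10*w + 24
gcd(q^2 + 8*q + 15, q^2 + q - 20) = q + 5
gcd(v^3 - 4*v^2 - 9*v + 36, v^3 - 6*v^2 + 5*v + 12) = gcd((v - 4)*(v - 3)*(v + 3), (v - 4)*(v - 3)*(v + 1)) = v^2 - 7*v + 12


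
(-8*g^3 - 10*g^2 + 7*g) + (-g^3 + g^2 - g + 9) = -9*g^3 - 9*g^2 + 6*g + 9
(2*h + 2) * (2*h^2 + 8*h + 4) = 4*h^3 + 20*h^2 + 24*h + 8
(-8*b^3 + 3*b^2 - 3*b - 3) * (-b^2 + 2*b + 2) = 8*b^5 - 19*b^4 - 7*b^3 + 3*b^2 - 12*b - 6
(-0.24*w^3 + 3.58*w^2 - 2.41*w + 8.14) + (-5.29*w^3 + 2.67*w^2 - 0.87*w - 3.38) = -5.53*w^3 + 6.25*w^2 - 3.28*w + 4.76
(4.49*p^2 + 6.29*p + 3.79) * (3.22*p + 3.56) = 14.4578*p^3 + 36.2382*p^2 + 34.5962*p + 13.4924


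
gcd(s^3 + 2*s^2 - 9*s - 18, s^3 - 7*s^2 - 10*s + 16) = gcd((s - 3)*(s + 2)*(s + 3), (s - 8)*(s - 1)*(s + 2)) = s + 2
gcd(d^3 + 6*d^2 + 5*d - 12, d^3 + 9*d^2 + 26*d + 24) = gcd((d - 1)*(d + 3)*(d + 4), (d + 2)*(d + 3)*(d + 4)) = d^2 + 7*d + 12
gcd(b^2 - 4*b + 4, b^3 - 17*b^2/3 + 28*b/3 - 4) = b - 2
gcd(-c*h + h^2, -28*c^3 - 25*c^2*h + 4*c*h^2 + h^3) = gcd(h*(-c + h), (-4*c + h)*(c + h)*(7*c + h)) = 1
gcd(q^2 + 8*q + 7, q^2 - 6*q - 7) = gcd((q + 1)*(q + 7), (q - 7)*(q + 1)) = q + 1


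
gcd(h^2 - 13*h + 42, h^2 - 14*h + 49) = h - 7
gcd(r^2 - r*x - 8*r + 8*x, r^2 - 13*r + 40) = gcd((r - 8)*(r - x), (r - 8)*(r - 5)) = r - 8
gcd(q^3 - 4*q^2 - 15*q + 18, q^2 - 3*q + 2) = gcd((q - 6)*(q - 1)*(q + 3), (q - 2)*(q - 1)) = q - 1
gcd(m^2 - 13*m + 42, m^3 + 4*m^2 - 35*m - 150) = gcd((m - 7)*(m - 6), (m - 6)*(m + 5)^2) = m - 6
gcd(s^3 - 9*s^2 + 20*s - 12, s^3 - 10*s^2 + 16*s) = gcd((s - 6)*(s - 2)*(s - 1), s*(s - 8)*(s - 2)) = s - 2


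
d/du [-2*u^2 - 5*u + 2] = -4*u - 5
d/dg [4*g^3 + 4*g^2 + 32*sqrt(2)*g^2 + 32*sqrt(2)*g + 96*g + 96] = 12*g^2 + 8*g + 64*sqrt(2)*g + 32*sqrt(2) + 96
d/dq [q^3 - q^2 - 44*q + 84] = 3*q^2 - 2*q - 44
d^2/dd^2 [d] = 0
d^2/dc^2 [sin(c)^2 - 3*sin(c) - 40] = 3*sin(c) + 2*cos(2*c)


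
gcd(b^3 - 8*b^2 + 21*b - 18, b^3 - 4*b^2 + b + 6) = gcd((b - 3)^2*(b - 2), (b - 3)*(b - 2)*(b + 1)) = b^2 - 5*b + 6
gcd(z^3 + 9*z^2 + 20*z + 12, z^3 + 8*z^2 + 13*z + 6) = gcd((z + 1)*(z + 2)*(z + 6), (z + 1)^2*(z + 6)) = z^2 + 7*z + 6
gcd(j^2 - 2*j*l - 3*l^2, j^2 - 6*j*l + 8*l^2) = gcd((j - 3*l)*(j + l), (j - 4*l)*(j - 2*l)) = 1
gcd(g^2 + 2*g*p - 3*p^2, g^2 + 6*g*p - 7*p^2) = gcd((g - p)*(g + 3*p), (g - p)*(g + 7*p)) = -g + p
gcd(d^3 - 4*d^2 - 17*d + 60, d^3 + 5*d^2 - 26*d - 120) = d^2 - d - 20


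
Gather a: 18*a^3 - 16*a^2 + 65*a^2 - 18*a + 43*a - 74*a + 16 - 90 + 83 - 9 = 18*a^3 + 49*a^2 - 49*a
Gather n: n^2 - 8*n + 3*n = n^2 - 5*n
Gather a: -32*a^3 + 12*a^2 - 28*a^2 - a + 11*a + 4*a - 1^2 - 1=-32*a^3 - 16*a^2 + 14*a - 2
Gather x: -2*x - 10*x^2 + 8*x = -10*x^2 + 6*x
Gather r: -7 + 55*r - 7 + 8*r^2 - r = 8*r^2 + 54*r - 14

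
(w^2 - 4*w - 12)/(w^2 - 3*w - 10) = (w - 6)/(w - 5)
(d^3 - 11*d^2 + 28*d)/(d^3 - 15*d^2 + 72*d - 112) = d/(d - 4)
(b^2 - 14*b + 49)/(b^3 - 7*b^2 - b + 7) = (b - 7)/(b^2 - 1)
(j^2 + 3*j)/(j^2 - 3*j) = (j + 3)/(j - 3)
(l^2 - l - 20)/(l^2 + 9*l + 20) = (l - 5)/(l + 5)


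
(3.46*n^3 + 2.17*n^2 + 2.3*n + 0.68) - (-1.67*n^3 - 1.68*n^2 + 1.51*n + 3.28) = 5.13*n^3 + 3.85*n^2 + 0.79*n - 2.6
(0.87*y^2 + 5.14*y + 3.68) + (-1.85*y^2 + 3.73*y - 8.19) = -0.98*y^2 + 8.87*y - 4.51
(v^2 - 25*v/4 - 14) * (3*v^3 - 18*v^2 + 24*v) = 3*v^5 - 147*v^4/4 + 189*v^3/2 + 102*v^2 - 336*v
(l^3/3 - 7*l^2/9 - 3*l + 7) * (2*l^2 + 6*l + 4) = 2*l^5/3 + 4*l^4/9 - 28*l^3/3 - 64*l^2/9 + 30*l + 28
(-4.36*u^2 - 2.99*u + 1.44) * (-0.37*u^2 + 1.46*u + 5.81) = 1.6132*u^4 - 5.2593*u^3 - 30.2298*u^2 - 15.2695*u + 8.3664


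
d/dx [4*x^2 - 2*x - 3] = 8*x - 2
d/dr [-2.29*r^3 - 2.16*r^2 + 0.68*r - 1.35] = -6.87*r^2 - 4.32*r + 0.68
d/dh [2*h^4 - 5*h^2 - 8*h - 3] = 8*h^3 - 10*h - 8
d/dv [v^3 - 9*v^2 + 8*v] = 3*v^2 - 18*v + 8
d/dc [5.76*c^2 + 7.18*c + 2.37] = 11.52*c + 7.18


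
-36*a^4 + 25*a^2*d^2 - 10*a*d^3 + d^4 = (-6*a + d)*(-3*a + d)*(-2*a + d)*(a + d)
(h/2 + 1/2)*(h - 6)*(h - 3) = h^3/2 - 4*h^2 + 9*h/2 + 9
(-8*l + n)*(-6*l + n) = 48*l^2 - 14*l*n + n^2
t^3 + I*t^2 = t^2*(t + I)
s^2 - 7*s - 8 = (s - 8)*(s + 1)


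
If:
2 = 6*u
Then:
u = 1/3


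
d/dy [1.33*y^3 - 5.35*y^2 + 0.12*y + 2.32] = 3.99*y^2 - 10.7*y + 0.12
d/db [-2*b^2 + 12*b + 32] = 12 - 4*b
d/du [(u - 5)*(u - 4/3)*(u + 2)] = 3*u^2 - 26*u/3 - 6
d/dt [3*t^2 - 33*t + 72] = 6*t - 33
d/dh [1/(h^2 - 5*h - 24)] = (5 - 2*h)/(-h^2 + 5*h + 24)^2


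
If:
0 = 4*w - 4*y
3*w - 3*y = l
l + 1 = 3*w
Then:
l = 0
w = 1/3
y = 1/3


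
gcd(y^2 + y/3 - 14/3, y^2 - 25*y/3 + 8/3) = 1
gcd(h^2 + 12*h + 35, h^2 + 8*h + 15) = h + 5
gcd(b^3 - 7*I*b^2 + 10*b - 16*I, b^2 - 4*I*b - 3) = b - I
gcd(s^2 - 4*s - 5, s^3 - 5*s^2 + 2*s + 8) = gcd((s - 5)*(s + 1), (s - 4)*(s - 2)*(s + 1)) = s + 1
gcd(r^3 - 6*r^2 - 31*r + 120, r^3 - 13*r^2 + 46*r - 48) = r^2 - 11*r + 24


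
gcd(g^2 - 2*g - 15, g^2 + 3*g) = g + 3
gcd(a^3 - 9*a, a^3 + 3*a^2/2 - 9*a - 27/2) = a^2 - 9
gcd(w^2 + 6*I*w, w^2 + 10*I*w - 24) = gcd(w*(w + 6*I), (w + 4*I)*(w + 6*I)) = w + 6*I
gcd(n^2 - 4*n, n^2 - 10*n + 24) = n - 4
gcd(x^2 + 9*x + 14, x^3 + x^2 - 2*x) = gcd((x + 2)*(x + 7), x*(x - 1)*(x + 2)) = x + 2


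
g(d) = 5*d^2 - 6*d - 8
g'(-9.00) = -96.00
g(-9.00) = 451.00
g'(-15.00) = -156.00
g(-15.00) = 1207.00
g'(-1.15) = -17.50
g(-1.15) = 5.51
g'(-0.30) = -9.00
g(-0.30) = -5.75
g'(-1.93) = -25.30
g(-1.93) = 22.20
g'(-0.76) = -13.60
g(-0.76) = -0.55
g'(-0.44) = -10.40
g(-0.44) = -4.39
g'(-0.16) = -7.60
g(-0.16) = -6.91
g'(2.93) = 23.30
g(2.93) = 17.34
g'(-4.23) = -48.30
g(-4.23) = 106.84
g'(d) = 10*d - 6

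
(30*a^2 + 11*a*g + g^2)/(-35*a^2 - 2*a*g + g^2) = (-6*a - g)/(7*a - g)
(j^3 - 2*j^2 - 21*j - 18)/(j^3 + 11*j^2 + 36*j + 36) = (j^2 - 5*j - 6)/(j^2 + 8*j + 12)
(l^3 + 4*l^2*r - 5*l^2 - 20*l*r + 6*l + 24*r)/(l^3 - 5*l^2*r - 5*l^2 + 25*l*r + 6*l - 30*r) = (-l - 4*r)/(-l + 5*r)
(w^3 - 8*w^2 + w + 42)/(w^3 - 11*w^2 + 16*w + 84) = (w - 3)/(w - 6)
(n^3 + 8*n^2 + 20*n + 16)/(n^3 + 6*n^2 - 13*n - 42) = (n^2 + 6*n + 8)/(n^2 + 4*n - 21)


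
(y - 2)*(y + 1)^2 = y^3 - 3*y - 2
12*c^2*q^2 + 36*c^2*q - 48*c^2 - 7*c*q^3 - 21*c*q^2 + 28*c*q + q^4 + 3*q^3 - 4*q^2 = (-4*c + q)*(-3*c + q)*(q - 1)*(q + 4)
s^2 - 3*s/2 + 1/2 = (s - 1)*(s - 1/2)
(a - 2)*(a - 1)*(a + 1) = a^3 - 2*a^2 - a + 2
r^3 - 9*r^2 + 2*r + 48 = (r - 8)*(r - 3)*(r + 2)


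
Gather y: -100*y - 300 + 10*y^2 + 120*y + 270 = 10*y^2 + 20*y - 30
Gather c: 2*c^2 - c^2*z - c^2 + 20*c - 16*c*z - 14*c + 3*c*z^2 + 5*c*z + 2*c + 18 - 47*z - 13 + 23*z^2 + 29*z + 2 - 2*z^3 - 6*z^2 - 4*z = c^2*(1 - z) + c*(3*z^2 - 11*z + 8) - 2*z^3 + 17*z^2 - 22*z + 7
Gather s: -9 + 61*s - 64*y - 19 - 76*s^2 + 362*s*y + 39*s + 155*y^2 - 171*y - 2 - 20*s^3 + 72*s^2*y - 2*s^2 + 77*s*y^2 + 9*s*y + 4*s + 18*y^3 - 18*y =-20*s^3 + s^2*(72*y - 78) + s*(77*y^2 + 371*y + 104) + 18*y^3 + 155*y^2 - 253*y - 30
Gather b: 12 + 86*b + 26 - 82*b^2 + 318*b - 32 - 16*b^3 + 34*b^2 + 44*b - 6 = -16*b^3 - 48*b^2 + 448*b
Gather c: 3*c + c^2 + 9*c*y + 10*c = c^2 + c*(9*y + 13)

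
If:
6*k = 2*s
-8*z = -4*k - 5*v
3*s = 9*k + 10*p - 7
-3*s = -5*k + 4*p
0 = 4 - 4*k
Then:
No Solution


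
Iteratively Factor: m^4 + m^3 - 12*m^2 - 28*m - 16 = (m + 1)*(m^3 - 12*m - 16) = (m - 4)*(m + 1)*(m^2 + 4*m + 4) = (m - 4)*(m + 1)*(m + 2)*(m + 2)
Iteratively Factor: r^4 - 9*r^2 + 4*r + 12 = (r + 1)*(r^3 - r^2 - 8*r + 12) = (r - 2)*(r + 1)*(r^2 + r - 6) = (r - 2)*(r + 1)*(r + 3)*(r - 2)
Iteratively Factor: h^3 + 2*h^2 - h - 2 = (h + 2)*(h^2 - 1) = (h + 1)*(h + 2)*(h - 1)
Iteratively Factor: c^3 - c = (c - 1)*(c^2 + c) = (c - 1)*(c + 1)*(c)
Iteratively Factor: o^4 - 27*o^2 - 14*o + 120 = (o + 4)*(o^3 - 4*o^2 - 11*o + 30) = (o - 2)*(o + 4)*(o^2 - 2*o - 15) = (o - 2)*(o + 3)*(o + 4)*(o - 5)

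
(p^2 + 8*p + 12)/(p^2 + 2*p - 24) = (p + 2)/(p - 4)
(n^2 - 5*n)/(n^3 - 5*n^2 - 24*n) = (5 - n)/(-n^2 + 5*n + 24)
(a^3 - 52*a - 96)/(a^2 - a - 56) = (a^2 + 8*a + 12)/(a + 7)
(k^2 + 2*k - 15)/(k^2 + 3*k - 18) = (k + 5)/(k + 6)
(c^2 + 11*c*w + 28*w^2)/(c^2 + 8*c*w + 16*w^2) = (c + 7*w)/(c + 4*w)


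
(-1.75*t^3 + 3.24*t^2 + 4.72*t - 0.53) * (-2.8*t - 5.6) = 4.9*t^4 + 0.728*t^3 - 31.36*t^2 - 24.948*t + 2.968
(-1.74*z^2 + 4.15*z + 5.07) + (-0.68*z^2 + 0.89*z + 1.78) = -2.42*z^2 + 5.04*z + 6.85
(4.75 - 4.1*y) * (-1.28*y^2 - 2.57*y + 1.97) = 5.248*y^3 + 4.457*y^2 - 20.2845*y + 9.3575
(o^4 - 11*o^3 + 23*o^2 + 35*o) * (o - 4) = o^5 - 15*o^4 + 67*o^3 - 57*o^2 - 140*o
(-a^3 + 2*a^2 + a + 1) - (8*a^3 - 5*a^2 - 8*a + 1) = -9*a^3 + 7*a^2 + 9*a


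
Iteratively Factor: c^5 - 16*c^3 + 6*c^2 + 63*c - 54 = (c + 3)*(c^4 - 3*c^3 - 7*c^2 + 27*c - 18) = (c - 3)*(c + 3)*(c^3 - 7*c + 6) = (c - 3)*(c + 3)^2*(c^2 - 3*c + 2) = (c - 3)*(c - 2)*(c + 3)^2*(c - 1)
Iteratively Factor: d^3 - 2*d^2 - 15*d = (d - 5)*(d^2 + 3*d) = (d - 5)*(d + 3)*(d)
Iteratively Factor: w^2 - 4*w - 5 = (w - 5)*(w + 1)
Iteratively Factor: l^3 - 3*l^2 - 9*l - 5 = (l + 1)*(l^2 - 4*l - 5) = (l - 5)*(l + 1)*(l + 1)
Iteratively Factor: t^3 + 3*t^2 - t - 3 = (t - 1)*(t^2 + 4*t + 3) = (t - 1)*(t + 3)*(t + 1)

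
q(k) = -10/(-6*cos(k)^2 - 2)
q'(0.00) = 0.00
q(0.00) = 1.25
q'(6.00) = -0.57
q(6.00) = 1.33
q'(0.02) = 0.04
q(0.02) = 1.25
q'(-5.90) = 0.81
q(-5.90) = 1.40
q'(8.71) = -2.02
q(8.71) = 1.84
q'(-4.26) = -4.77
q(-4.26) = 3.18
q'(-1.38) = -4.55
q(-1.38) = 4.51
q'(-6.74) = -1.02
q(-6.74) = 1.46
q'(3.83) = 1.89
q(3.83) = 1.79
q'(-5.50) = 2.39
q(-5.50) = 1.99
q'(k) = 120*sin(k)*cos(k)/(-6*cos(k)^2 - 2)^2 = 60*sin(2*k)/(3*cos(2*k) + 5)^2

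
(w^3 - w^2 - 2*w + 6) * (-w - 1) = -w^4 + 3*w^2 - 4*w - 6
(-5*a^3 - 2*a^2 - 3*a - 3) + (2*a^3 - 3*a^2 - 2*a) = -3*a^3 - 5*a^2 - 5*a - 3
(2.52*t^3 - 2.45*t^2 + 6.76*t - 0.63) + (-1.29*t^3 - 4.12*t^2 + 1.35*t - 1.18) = 1.23*t^3 - 6.57*t^2 + 8.11*t - 1.81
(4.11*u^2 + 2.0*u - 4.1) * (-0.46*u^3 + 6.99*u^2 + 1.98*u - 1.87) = -1.8906*u^5 + 27.8089*u^4 + 24.0038*u^3 - 32.3847*u^2 - 11.858*u + 7.667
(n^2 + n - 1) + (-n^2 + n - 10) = 2*n - 11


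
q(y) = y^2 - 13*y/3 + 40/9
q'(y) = 2*y - 13/3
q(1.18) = 0.72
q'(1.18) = -1.97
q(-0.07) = 4.75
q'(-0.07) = -4.47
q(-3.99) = 37.65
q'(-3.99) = -12.31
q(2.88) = 0.26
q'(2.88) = 1.43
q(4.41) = 4.78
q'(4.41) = 4.49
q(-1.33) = 11.98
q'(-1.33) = -6.99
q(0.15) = 3.82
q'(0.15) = -4.03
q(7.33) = 26.41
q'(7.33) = 10.33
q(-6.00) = 66.44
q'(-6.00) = -16.33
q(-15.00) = 294.44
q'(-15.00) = -34.33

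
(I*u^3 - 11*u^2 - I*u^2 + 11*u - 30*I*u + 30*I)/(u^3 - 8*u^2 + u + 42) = (I*u^3 - u^2*(11 + I) + u*(11 - 30*I) + 30*I)/(u^3 - 8*u^2 + u + 42)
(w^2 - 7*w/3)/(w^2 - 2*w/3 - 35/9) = 3*w/(3*w + 5)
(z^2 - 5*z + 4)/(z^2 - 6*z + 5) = (z - 4)/(z - 5)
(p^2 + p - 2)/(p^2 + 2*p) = (p - 1)/p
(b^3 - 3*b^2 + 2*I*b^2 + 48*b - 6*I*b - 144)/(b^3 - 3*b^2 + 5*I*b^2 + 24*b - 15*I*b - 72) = (b - 6*I)/(b - 3*I)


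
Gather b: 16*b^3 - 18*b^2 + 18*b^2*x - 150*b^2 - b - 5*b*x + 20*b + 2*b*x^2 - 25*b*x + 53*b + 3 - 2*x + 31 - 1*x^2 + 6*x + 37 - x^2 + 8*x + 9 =16*b^3 + b^2*(18*x - 168) + b*(2*x^2 - 30*x + 72) - 2*x^2 + 12*x + 80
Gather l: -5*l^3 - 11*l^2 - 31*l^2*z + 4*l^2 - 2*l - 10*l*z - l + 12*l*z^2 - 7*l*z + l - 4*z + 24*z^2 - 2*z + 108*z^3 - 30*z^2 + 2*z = -5*l^3 + l^2*(-31*z - 7) + l*(12*z^2 - 17*z - 2) + 108*z^3 - 6*z^2 - 4*z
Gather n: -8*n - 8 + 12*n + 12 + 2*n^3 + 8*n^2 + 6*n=2*n^3 + 8*n^2 + 10*n + 4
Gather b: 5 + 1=6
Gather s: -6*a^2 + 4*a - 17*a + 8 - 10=-6*a^2 - 13*a - 2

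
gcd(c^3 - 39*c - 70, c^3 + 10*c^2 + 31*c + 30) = c^2 + 7*c + 10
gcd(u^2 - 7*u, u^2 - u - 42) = u - 7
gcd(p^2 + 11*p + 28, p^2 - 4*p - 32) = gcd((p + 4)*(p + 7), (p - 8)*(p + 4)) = p + 4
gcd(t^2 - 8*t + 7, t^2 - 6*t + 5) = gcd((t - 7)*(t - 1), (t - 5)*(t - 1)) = t - 1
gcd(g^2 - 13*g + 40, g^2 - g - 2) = 1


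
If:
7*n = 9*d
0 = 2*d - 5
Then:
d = 5/2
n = 45/14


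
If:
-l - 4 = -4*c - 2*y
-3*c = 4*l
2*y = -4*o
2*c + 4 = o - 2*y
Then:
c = 16/7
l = -12/7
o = 12/7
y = -24/7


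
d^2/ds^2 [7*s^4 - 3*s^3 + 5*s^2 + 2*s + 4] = 84*s^2 - 18*s + 10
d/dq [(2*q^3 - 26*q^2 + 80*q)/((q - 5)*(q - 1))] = 2*(q^2 - 2*q + 8)/(q^2 - 2*q + 1)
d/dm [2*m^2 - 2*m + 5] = 4*m - 2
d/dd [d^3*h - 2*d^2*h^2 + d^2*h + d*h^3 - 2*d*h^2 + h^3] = h*(3*d^2 - 4*d*h + 2*d + h^2 - 2*h)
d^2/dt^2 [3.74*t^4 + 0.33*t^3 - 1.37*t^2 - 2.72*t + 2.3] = 44.88*t^2 + 1.98*t - 2.74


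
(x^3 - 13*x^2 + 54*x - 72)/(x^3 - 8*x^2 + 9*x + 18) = (x - 4)/(x + 1)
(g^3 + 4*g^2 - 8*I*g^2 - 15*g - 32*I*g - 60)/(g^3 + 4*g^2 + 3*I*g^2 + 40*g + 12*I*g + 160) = (g - 3*I)/(g + 8*I)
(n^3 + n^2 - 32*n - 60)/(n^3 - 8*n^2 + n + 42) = (n^2 - n - 30)/(n^2 - 10*n + 21)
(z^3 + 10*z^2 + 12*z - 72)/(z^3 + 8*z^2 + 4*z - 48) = (z + 6)/(z + 4)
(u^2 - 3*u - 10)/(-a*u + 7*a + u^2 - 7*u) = (-u^2 + 3*u + 10)/(a*u - 7*a - u^2 + 7*u)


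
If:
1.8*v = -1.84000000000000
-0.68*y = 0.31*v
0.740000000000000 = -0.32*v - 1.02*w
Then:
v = -1.02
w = -0.40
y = 0.47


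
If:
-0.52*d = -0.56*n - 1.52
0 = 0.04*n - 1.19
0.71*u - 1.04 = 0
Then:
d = 34.96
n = 29.75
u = 1.46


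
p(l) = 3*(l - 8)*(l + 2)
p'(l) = 6*l - 18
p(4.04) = -71.76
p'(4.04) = 6.24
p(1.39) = -67.22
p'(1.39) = -9.66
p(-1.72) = -8.16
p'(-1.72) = -28.32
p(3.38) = -74.57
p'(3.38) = 2.28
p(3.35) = -74.63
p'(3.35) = 2.10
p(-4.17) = 79.23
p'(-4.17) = -43.02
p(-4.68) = 101.95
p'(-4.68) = -46.08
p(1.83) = -70.89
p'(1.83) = -7.02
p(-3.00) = 33.00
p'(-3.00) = -36.00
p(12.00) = 168.00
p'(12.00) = 54.00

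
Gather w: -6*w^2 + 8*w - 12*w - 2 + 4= -6*w^2 - 4*w + 2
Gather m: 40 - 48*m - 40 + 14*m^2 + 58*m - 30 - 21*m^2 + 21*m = -7*m^2 + 31*m - 30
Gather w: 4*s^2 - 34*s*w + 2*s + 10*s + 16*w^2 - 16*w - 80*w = 4*s^2 + 12*s + 16*w^2 + w*(-34*s - 96)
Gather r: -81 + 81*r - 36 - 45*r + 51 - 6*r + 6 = 30*r - 60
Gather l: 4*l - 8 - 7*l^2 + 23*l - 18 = -7*l^2 + 27*l - 26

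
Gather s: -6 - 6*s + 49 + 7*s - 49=s - 6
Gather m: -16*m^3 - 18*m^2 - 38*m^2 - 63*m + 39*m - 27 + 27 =-16*m^3 - 56*m^2 - 24*m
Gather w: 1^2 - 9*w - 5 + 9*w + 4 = 0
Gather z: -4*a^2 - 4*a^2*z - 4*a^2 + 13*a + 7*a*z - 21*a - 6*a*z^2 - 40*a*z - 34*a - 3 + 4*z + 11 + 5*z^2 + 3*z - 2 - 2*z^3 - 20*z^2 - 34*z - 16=-8*a^2 - 42*a - 2*z^3 + z^2*(-6*a - 15) + z*(-4*a^2 - 33*a - 27) - 10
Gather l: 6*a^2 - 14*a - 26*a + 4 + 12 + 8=6*a^2 - 40*a + 24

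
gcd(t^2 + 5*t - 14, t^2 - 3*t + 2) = t - 2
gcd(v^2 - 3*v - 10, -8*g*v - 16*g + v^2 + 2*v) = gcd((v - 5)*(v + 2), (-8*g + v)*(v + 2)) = v + 2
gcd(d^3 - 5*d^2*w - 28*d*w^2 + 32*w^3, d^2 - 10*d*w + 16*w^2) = -d + 8*w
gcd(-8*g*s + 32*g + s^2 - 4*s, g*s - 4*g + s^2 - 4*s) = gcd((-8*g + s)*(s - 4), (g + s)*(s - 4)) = s - 4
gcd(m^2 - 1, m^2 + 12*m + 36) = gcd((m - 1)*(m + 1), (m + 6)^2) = 1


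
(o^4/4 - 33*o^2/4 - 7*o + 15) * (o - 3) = o^5/4 - 3*o^4/4 - 33*o^3/4 + 71*o^2/4 + 36*o - 45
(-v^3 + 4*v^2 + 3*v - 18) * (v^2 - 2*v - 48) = -v^5 + 6*v^4 + 43*v^3 - 216*v^2 - 108*v + 864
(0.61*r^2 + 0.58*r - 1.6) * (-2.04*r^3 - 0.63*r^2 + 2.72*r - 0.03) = -1.2444*r^5 - 1.5675*r^4 + 4.5578*r^3 + 2.5673*r^2 - 4.3694*r + 0.048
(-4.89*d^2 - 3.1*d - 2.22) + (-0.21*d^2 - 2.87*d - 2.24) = -5.1*d^2 - 5.97*d - 4.46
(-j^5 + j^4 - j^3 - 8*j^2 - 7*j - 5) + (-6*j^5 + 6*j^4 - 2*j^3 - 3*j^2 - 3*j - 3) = -7*j^5 + 7*j^4 - 3*j^3 - 11*j^2 - 10*j - 8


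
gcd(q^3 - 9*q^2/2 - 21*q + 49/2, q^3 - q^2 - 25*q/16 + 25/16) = q - 1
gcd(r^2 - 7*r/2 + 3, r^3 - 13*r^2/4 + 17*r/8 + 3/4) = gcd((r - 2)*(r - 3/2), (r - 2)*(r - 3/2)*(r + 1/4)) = r^2 - 7*r/2 + 3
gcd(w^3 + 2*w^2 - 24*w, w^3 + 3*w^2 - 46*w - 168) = w + 6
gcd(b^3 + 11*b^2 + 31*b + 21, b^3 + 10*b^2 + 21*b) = b^2 + 10*b + 21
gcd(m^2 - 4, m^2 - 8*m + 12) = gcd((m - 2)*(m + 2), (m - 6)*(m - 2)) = m - 2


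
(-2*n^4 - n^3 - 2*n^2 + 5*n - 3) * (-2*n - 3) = 4*n^5 + 8*n^4 + 7*n^3 - 4*n^2 - 9*n + 9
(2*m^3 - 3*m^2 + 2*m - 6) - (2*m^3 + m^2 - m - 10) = -4*m^2 + 3*m + 4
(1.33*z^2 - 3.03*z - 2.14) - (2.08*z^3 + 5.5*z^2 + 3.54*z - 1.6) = -2.08*z^3 - 4.17*z^2 - 6.57*z - 0.54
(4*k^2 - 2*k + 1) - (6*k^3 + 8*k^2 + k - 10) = -6*k^3 - 4*k^2 - 3*k + 11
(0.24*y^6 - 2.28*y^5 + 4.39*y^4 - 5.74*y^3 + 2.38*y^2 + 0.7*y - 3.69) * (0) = 0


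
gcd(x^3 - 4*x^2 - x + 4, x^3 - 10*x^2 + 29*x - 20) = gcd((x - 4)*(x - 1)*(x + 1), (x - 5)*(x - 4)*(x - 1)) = x^2 - 5*x + 4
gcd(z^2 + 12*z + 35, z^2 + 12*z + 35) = z^2 + 12*z + 35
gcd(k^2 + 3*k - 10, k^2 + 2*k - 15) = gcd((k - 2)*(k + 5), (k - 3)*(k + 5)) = k + 5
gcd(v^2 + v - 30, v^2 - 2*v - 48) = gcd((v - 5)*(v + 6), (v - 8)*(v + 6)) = v + 6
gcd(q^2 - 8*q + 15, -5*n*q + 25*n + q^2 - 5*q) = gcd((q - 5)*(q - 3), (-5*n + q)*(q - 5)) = q - 5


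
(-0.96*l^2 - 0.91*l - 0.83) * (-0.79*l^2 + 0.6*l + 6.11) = 0.7584*l^4 + 0.1429*l^3 - 5.7559*l^2 - 6.0581*l - 5.0713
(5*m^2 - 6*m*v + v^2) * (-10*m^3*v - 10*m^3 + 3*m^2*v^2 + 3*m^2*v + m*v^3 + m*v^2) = -50*m^5*v - 50*m^5 + 75*m^4*v^2 + 75*m^4*v - 23*m^3*v^3 - 23*m^3*v^2 - 3*m^2*v^4 - 3*m^2*v^3 + m*v^5 + m*v^4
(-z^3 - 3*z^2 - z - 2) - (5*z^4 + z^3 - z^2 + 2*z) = -5*z^4 - 2*z^3 - 2*z^2 - 3*z - 2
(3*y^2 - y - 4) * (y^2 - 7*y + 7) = 3*y^4 - 22*y^3 + 24*y^2 + 21*y - 28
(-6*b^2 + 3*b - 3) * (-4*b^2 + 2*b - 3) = 24*b^4 - 24*b^3 + 36*b^2 - 15*b + 9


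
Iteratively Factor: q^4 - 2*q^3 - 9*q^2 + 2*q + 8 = (q + 2)*(q^3 - 4*q^2 - q + 4) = (q - 1)*(q + 2)*(q^2 - 3*q - 4) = (q - 4)*(q - 1)*(q + 2)*(q + 1)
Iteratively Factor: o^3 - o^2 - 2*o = (o + 1)*(o^2 - 2*o) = o*(o + 1)*(o - 2)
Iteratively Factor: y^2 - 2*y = (y)*(y - 2)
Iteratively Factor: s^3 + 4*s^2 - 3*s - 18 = (s + 3)*(s^2 + s - 6) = (s - 2)*(s + 3)*(s + 3)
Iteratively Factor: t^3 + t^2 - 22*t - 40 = (t - 5)*(t^2 + 6*t + 8) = (t - 5)*(t + 4)*(t + 2)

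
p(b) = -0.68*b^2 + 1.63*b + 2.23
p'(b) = 1.63 - 1.36*b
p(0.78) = 3.09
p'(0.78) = 0.57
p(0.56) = 2.93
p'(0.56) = 0.87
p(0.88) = 3.14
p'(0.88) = 0.43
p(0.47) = 2.85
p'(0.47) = 0.99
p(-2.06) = -4.01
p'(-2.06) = 4.43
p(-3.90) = -14.47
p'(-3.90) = 6.93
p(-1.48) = -1.67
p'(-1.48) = 3.64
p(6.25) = -14.14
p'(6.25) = -6.87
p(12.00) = -76.13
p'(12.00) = -14.69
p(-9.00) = -67.52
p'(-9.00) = 13.87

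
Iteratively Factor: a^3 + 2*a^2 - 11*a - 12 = (a - 3)*(a^2 + 5*a + 4) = (a - 3)*(a + 4)*(a + 1)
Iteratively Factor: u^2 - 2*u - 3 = (u - 3)*(u + 1)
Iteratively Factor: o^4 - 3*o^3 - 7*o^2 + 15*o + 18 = (o + 1)*(o^3 - 4*o^2 - 3*o + 18) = (o - 3)*(o + 1)*(o^2 - o - 6) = (o - 3)*(o + 1)*(o + 2)*(o - 3)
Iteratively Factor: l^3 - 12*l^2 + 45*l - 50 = (l - 5)*(l^2 - 7*l + 10) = (l - 5)*(l - 2)*(l - 5)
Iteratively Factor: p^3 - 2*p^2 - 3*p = (p - 3)*(p^2 + p) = (p - 3)*(p + 1)*(p)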